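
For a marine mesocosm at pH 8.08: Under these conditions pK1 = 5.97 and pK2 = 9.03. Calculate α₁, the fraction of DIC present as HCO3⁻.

α₁ = 0.893

α₁ = 1 / (1 + [H⁺]/K1 + K2/[H⁺]) = 1 / (1 + 10^-2.11 + 10^-0.95)
   = 1 / (1 + 0.0077625 + 0.11220) = 1/1.1200 = 0.8929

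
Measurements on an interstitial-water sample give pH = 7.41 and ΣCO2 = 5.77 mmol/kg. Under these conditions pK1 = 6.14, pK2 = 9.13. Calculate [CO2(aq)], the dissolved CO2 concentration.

α₀ = 1 / (1 + K1/[H⁺] + K1K2/[H⁺]²) = 1 / (1 + 10^+1.27 + 10^-0.45)
   = 1 / (1 + 18.621 + 0.35481) = 1/19.976 = 0.05006
[CO2*] = α₀ × DIC = 0.05006 × 5.77 = 0.289 mmol/kg

[CO2*] = 0.289 mmol/kg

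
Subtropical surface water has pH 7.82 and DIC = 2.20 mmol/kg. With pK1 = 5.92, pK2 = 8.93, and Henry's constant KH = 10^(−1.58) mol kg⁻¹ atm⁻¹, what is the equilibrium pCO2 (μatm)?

α₀ = 1 / (1 + K1/[H⁺] + K1K2/[H⁺]²) = 1 / (1 + 10^+1.90 + 10^+0.79)
   = 1 / (1 + 79.433 + 6.1660) = 1/86.599 = 0.01155
[CO2*] = α₀ × DIC = 0.01155 × 2.20 = 0.02540 mmol/kg
pCO2 = [CO2*]/KH = 2.540×10^-5 / 2.630×10^-2 = 966 μatm

pCO2 = 966 μatm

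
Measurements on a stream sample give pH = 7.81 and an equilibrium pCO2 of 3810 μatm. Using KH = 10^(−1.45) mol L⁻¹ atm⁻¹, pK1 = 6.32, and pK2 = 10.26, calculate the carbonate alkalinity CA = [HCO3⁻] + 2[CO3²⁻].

[CO2*] = KH · pCO2 = 10^(−1.45) × 3810×10^-6 = 1.352×10^-4 mol/L
α₀ = 1/(1 + K1/[H⁺] + K1K2/[H⁺]²) = 1/(1 + 10^+1.49 + 10^-0.96) = 0.03124
DIC = [CO2*]/α₀ = 1.352×10^-4 / 0.03124 = 4.328 mmol/L
CA = (α₁ + 2α₂)·DIC = (0.9653 + 2×0.003425) × 4.328 = 4.21 mmol/L

CA = 4.21 mmol/L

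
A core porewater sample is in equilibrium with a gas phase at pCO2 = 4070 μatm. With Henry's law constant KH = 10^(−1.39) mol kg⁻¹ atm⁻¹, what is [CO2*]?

[CO2*] = 166 μmol/kg

KH = 10^(−1.39) = 4.074×10^-2 mol kg⁻¹ atm⁻¹
[CO2*] = KH · pCO2 = 4.074×10^-2 × 4070×10^-6 atm = 1.66×10^-4 mol/kg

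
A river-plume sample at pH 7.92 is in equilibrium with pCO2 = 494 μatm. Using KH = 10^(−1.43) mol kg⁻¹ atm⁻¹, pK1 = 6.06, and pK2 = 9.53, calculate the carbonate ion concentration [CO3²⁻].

[CO3²⁻] = 0.0326 mmol/kg

[CO2*] = KH · pCO2 = 10^(−1.43) × 494×10^-6 = 1.835×10^-5 mol/kg
α₀ = 1/(1 + K1/[H⁺] + K1K2/[H⁺]²) = 1/(1 + 10^+1.86 + 10^+0.25) = 0.01329
DIC = [CO2*]/α₀ = 1.835×10^-5 / 0.01329 = 1.381 mmol/kg
[CO3²⁻] = α₂·DIC; α₂ = 0.02364, so [CO3²⁻] = 0.02364 × 1.381 = 0.0326 mmol/kg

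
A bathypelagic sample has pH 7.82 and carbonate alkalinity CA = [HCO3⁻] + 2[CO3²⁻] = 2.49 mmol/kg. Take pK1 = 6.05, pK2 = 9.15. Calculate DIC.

DIC = 2.42 mmol/kg

CA = [HCO3⁻] + 2[CO3²⁻] = (α₁ + 2α₂)·DIC
At pH 7.82: [H⁺]/K1 = 10^-1.77 = 0.016982, K2/[H⁺] = 10^-1.33 = 0.046774
α₁ = 1/(1 + 0.016982 + 0.046774) = 1/1.0638 = 0.9401; α₂ = α₁·K2/[H⁺] = 0.04397
α₁ + 2α₂ = 1.0280
DIC = CA / (α₁ + 2α₂) = 2.49 / 1.0280 = 2.42 mmol/kg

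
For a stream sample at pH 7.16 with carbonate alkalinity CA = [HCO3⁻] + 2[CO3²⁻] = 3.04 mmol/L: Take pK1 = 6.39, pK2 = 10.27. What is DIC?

CA = [HCO3⁻] + 2[CO3²⁻] = (α₁ + 2α₂)·DIC
At pH 7.16: [H⁺]/K1 = 10^-0.77 = 0.16982, K2/[H⁺] = 10^-3.11 = 0.00077625
α₁ = 1/(1 + 0.16982 + 0.00077625) = 1/1.1706 = 0.8543; α₂ = α₁·K2/[H⁺] = 0.0006631
α₁ + 2α₂ = 0.8556
DIC = CA / (α₁ + 2α₂) = 3.04 / 0.8556 = 3.55 mmol/L

DIC = 3.55 mmol/L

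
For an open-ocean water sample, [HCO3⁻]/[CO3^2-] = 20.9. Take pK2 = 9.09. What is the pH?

From K2 = [H⁺][CO3^2-]/[HCO3⁻]:  pH = pK2 − log₁₀([HCO3⁻]/[CO3^2-])
log₁₀(20.9) = +1.320
pH = 9.09 − (+1.320) = 7.77

pH = 7.77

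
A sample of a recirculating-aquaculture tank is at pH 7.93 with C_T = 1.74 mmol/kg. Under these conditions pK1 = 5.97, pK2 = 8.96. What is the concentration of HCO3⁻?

[HCO3⁻] = 1.58 mmol/kg

α₁ = 1 / (1 + [H⁺]/K1 + K2/[H⁺]) = 1 / (1 + 10^-1.96 + 10^-1.03)
   = 1 / (1 + 0.010965 + 0.093325) = 1/1.1043 = 0.9056
[HCO3⁻] = α₁ × DIC = 0.9056 × 1.74 = 1.58 mmol/kg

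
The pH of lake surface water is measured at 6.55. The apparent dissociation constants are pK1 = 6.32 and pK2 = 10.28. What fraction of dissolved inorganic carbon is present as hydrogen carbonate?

α₁ = 0.629

α₁ = 1 / (1 + [H⁺]/K1 + K2/[H⁺]) = 1 / (1 + 10^-0.23 + 10^-3.73)
   = 1 / (1 + 0.58884 + 0.00018621) = 1/1.5890 = 0.6293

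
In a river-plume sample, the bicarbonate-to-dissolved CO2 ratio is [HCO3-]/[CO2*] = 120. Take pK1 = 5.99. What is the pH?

From K1 = [H⁺][HCO3-]/[CO2*]:  pH = pK1 + log₁₀([HCO3-]/[CO2*])
log₁₀(120) = +2.079
pH = 5.99 + (+2.079) = 8.07

pH = 8.07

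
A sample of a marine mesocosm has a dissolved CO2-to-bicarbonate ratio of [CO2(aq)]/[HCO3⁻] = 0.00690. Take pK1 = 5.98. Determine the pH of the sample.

pH = 8.14

From K1 = [H⁺][HCO3⁻]/[CO2(aq)]:  pH = pK1 − log₁₀([CO2(aq)]/[HCO3⁻])
log₁₀(0.00690) = -2.161
pH = 5.98 − (-2.161) = 8.14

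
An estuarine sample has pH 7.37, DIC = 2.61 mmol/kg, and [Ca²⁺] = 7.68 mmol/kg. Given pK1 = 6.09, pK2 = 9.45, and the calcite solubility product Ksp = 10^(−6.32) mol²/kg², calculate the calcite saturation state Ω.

α₂ = 1 / (1 + [H⁺]/K2 + [H⁺]²/(K1K2)) = 1 / (1 + 10^+2.08 + 10^+0.80)
   = 1 / (1 + 120.23 + 6.3096) = 1/127.54 = 0.007841
[CO3²⁻] = α₂ × DIC = 0.007841 × 2.61 = 0.02046 mmol/kg
Ksp = 10^(−6.32) = 4.786×10^-7
Ω = [Ca²⁺][CO3²⁻]/Ksp = (7.68×10^-3)(2.046×10^-5) / 4.786×10^-7 = 0.328

Ω = 0.328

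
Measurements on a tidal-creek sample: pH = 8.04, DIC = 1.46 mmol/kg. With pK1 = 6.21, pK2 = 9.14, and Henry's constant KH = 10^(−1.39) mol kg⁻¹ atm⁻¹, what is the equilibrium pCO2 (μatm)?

α₀ = 1 / (1 + K1/[H⁺] + K1K2/[H⁺]²) = 1 / (1 + 10^+1.83 + 10^+0.73)
   = 1 / (1 + 67.608 + 5.3703) = 1/73.979 = 0.01352
[CO2*] = α₀ × DIC = 0.01352 × 1.46 = 0.01974 mmol/kg = 19.74 μmol/kg
pCO2 = [CO2*]/KH = 1.974×10^-5 / 4.074×10^-2 = 484 μatm

pCO2 = 484 μatm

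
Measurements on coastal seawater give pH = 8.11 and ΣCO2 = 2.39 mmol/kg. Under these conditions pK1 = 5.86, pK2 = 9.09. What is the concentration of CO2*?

[CO2*] = 12.1 μmol/kg

α₀ = 1 / (1 + K1/[H⁺] + K1K2/[H⁺]²) = 1 / (1 + 10^+2.25 + 10^+1.27)
   = 1 / (1 + 177.83 + 18.621) = 1/197.45 = 0.005065
[CO2*] = α₀ × DIC = 0.005065 × 2.39 = 0.0121 mmol/kg = 12.1 μmol/kg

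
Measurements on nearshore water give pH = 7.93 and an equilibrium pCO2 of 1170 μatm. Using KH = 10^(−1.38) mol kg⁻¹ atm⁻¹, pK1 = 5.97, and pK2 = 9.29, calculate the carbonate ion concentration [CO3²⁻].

[CO2*] = KH · pCO2 = 10^(−1.38) × 1170×10^-6 = 4.877×10^-5 mol/kg
α₀ = 1/(1 + K1/[H⁺] + K1K2/[H⁺]²) = 1/(1 + 10^+1.96 + 10^+0.60) = 0.01040
DIC = [CO2*]/α₀ = 4.877×10^-5 / 0.01040 = 4.691 mmol/kg
[CO3²⁻] = α₂·DIC; α₂ = 0.04139, so [CO3²⁻] = 0.04139 × 4.691 = 0.194 mmol/kg

[CO3²⁻] = 0.194 mmol/kg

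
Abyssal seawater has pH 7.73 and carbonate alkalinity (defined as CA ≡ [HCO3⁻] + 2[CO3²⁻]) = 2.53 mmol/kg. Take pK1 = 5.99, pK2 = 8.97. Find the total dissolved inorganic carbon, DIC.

DIC = 2.44 mmol/kg

CA = [HCO3⁻] + 2[CO3²⁻] = (α₁ + 2α₂)·DIC
At pH 7.73: [H⁺]/K1 = 10^-1.74 = 0.018197, K2/[H⁺] = 10^-1.24 = 0.057544
α₁ = 1/(1 + 0.018197 + 0.057544) = 1/1.0757 = 0.9296; α₂ = α₁·K2/[H⁺] = 0.05349
α₁ + 2α₂ = 1.0366
DIC = CA / (α₁ + 2α₂) = 2.53 / 1.0366 = 2.44 mmol/kg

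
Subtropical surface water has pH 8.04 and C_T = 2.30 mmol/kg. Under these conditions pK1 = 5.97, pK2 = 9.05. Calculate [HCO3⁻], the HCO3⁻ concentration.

[HCO3⁻] = 2.08 mmol/kg

α₁ = 1 / (1 + [H⁺]/K1 + K2/[H⁺]) = 1 / (1 + 10^-2.07 + 10^-1.01)
   = 1 / (1 + 0.0085114 + 0.097724) = 1/1.1062 = 0.9040
[HCO3⁻] = α₁ × DIC = 0.9040 × 2.30 = 2.08 mmol/kg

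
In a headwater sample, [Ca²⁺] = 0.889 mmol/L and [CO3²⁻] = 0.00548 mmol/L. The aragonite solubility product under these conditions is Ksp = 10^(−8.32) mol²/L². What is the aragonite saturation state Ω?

Ω = 1.02

Ksp = 10^(−8.32) = 4.786×10^-9
Ω = [Ca²⁺][CO3²⁻]/Ksp = (0.889×10^-3)(0.00548×10^-3) / 4.786×10^-9 = 1.02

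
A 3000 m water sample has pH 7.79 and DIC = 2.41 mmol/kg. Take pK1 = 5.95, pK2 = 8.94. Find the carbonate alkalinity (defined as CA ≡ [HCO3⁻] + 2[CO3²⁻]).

CA = 2.54 mmol/kg

CA = [HCO3⁻] + 2[CO3²⁻] = (α₁ + 2α₂)·DIC
At pH 7.79: [H⁺]/K1 = 10^-1.84 = 0.014454, K2/[H⁺] = 10^-1.15 = 0.070795
α₁ = 1/(1 + 0.014454 + 0.070795) = 1/1.0852 = 0.9214; α₂ = α₁·K2/[H⁺] = 0.06523
α₁ + 2α₂ = 1.0519
CA = 1.0519 × 2.41 = 2.54 mmol/kg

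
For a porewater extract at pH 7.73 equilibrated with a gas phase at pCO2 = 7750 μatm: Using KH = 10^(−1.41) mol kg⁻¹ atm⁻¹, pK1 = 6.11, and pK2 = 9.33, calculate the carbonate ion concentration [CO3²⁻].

[CO2*] = KH · pCO2 = 10^(−1.41) × 7750×10^-6 = 3.015×10^-4 mol/kg
α₀ = 1/(1 + K1/[H⁺] + K1K2/[H⁺]²) = 1/(1 + 10^+1.62 + 10^+0.02) = 0.02287
DIC = [CO2*]/α₀ = 3.015×10^-4 / 0.02287 = 13.19 mmol/kg
[CO3²⁻] = α₂·DIC; α₂ = 0.02394, so [CO3²⁻] = 0.02394 × 13.19 = 0.316 mmol/kg

[CO3²⁻] = 0.316 mmol/kg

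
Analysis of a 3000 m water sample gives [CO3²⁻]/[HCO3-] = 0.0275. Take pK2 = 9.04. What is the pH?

From K2 = [H⁺][CO3²⁻]/[HCO3-]:  pH = pK2 + log₁₀([CO3²⁻]/[HCO3-])
log₁₀(0.0275) = -1.561
pH = 9.04 + (-1.561) = 7.48

pH = 7.48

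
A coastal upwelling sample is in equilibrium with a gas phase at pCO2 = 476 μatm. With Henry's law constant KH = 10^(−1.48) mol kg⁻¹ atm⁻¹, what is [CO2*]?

KH = 10^(−1.48) = 3.311×10^-2 mol kg⁻¹ atm⁻¹
[CO2*] = KH · pCO2 = 3.311×10^-2 × 476×10^-6 atm = 1.58×10^-5 mol/kg

[CO2*] = 15.8 μmol/kg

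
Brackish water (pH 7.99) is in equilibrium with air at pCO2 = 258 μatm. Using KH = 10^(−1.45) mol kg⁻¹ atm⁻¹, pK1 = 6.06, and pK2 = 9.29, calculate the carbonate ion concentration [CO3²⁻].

[CO3²⁻] = 0.0390 mmol/kg

[CO2*] = KH · pCO2 = 10^(−1.45) × 258×10^-6 = 9.154×10^-6 mol/kg
α₀ = 1/(1 + K1/[H⁺] + K1K2/[H⁺]²) = 1/(1 + 10^+1.93 + 10^+0.63) = 0.01106
DIC = [CO2*]/α₀ = 9.154×10^-6 / 0.01106 = 0.8274 mmol/kg
[CO3²⁻] = α₂·DIC; α₂ = 0.04720, so [CO3²⁻] = 0.04720 × 0.8274 = 0.0390 mmol/kg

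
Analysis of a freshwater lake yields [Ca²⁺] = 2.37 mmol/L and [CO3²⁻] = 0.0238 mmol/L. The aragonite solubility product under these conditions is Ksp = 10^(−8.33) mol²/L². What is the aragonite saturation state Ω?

Ω = 12.1

Ksp = 10^(−8.33) = 4.677×10^-9
Ω = [Ca²⁺][CO3²⁻]/Ksp = (2.37×10^-3)(0.0238×10^-3) / 4.677×10^-9 = 12.1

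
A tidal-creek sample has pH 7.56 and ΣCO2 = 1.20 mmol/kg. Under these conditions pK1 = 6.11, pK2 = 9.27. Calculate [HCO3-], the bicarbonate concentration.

[HCO3⁻] = 1.14 mmol/kg

α₁ = 1 / (1 + [H⁺]/K1 + K2/[H⁺]) = 1 / (1 + 10^-1.45 + 10^-1.71)
   = 1 / (1 + 0.035481 + 0.019498) = 1/1.0550 = 0.9479
[HCO3⁻] = α₁ × DIC = 0.9479 × 1.20 = 1.14 mmol/kg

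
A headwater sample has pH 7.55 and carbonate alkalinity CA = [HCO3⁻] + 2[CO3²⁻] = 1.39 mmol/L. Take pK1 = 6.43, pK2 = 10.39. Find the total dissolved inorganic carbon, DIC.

DIC = 1.49 mmol/L

CA = [HCO3⁻] + 2[CO3²⁻] = (α₁ + 2α₂)·DIC
At pH 7.55: [H⁺]/K1 = 10^-1.12 = 0.075858, K2/[H⁺] = 10^-2.84 = 0.0014454
α₁ = 1/(1 + 0.075858 + 0.0014454) = 1/1.0773 = 0.9282; α₂ = α₁·K2/[H⁺] = 0.001342
α₁ + 2α₂ = 0.9309
DIC = CA / (α₁ + 2α₂) = 1.39 / 0.9309 = 1.49 mmol/L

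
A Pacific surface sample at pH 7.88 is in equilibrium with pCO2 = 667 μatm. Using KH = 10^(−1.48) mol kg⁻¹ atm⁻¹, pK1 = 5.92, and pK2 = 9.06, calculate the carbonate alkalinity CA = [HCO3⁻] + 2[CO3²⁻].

[CO2*] = KH · pCO2 = 10^(−1.48) × 667×10^-6 = 2.209×10^-5 mol/kg
α₀ = 1/(1 + K1/[H⁺] + K1K2/[H⁺]²) = 1/(1 + 10^+1.96 + 10^+0.78) = 0.01018
DIC = [CO2*]/α₀ = 2.209×10^-5 / 0.01018 = 2.169 mmol/kg
CA = (α₁ + 2α₂)·DIC = (0.9285 + 2×0.06134) × 2.169 = 2.28 mmol/kg

CA = 2.28 mmol/kg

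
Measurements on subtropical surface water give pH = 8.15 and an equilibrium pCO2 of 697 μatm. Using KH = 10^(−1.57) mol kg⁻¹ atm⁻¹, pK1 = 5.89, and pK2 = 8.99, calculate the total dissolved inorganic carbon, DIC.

[CO2*] = KH · pCO2 = 10^(−1.57) × 697×10^-6 = 1.876×10^-5 mol/kg
α₀ = 1/(1 + K1/[H⁺] + K1K2/[H⁺]²) = 1/(1 + 10^+2.26 + 10^+1.42) = 0.004778
DIC = [CO2*]/α₀ = 1.876×10^-5 / 0.004778 = 3.93 mmol/kg

DIC = 3.93 mmol/kg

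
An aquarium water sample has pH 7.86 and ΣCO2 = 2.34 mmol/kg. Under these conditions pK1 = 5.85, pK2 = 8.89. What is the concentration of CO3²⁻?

α₂ = 1 / (1 + [H⁺]/K2 + [H⁺]²/(K1K2)) = 1 / (1 + 10^+1.03 + 10^-0.98)
   = 1 / (1 + 10.715 + 0.10471) = 1/11.820 = 0.08460
[CO3²⁻] = α₂ × DIC = 0.08460 × 2.34 = 0.198 mmol/kg

[CO3²⁻] = 0.198 mmol/kg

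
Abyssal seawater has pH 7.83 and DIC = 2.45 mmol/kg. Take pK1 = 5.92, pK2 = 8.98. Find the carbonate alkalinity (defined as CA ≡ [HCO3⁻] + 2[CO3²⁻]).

CA = 2.58 mmol/kg

CA = [HCO3⁻] + 2[CO3²⁻] = (α₁ + 2α₂)·DIC
At pH 7.83: [H⁺]/K1 = 10^-1.91 = 0.012303, K2/[H⁺] = 10^-1.15 = 0.070795
α₁ = 1/(1 + 0.012303 + 0.070795) = 1/1.0831 = 0.9233; α₂ = α₁·K2/[H⁺] = 0.06536
α₁ + 2α₂ = 1.0540
CA = 1.0540 × 2.45 = 2.58 mmol/kg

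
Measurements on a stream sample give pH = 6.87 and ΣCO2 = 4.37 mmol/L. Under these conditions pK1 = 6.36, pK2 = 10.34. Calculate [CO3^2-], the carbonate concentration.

[CO3²⁻] = 1.13 μmol/L

α₂ = 1 / (1 + [H⁺]/K2 + [H⁺]²/(K1K2)) = 1 / (1 + 10^+3.47 + 10^+2.96)
   = 1 / (1 + 2951.2 + 912.01) = 1/3864.2 = 0.0002588
[CO3²⁻] = α₂ × DIC = 0.0002588 × 4.37 = 0.00113 mmol/L = 1.13 μmol/L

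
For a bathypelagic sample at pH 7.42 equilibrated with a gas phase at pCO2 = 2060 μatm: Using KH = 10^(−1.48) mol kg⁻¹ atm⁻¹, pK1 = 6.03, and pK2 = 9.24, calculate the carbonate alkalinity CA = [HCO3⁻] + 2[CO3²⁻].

[CO2*] = KH · pCO2 = 10^(−1.48) × 2060×10^-6 = 6.821×10^-5 mol/kg
α₀ = 1/(1 + K1/[H⁺] + K1K2/[H⁺]²) = 1/(1 + 10^+1.39 + 10^-0.43) = 0.03858
DIC = [CO2*]/α₀ = 6.821×10^-5 / 0.03858 = 1.768 mmol/kg
CA = (α₁ + 2α₂)·DIC = (0.9471 + 2×0.01433) × 1.768 = 1.73 mmol/kg

CA = 1.73 mmol/kg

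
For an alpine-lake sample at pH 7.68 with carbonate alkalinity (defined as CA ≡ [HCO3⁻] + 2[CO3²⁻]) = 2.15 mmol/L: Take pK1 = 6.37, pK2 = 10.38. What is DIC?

CA = [HCO3⁻] + 2[CO3²⁻] = (α₁ + 2α₂)·DIC
At pH 7.68: [H⁺]/K1 = 10^-1.31 = 0.048978, K2/[H⁺] = 10^-2.70 = 0.0019953
α₁ = 1/(1 + 0.048978 + 0.0019953) = 1/1.0510 = 0.9515; α₂ = α₁·K2/[H⁺] = 0.001898
α₁ + 2α₂ = 0.9553
DIC = CA / (α₁ + 2α₂) = 2.15 / 0.9553 = 2.25 mmol/L

DIC = 2.25 mmol/L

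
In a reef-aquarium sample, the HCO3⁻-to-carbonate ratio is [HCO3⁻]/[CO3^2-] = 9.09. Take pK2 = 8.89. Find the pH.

pH = 7.93

From K2 = [H⁺][CO3^2-]/[HCO3⁻]:  pH = pK2 − log₁₀([HCO3⁻]/[CO3^2-])
log₁₀(9.09) = +0.959
pH = 8.89 − (+0.959) = 7.93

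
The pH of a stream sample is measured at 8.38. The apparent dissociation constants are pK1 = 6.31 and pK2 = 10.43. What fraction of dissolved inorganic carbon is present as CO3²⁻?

α₂ = 0.00876

α₂ = 1 / (1 + [H⁺]/K2 + [H⁺]²/(K1K2)) = 1 / (1 + 10^+2.05 + 10^-0.02)
   = 1 / (1 + 112.20 + 0.95499) = 1/114.16 = 0.008760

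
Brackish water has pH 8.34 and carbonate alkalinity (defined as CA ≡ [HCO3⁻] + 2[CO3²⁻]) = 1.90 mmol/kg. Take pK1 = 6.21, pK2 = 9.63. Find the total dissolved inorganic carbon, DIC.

CA = [HCO3⁻] + 2[CO3²⁻] = (α₁ + 2α₂)·DIC
At pH 8.34: [H⁺]/K1 = 10^-2.13 = 0.0074131, K2/[H⁺] = 10^-1.29 = 0.051286
α₁ = 1/(1 + 0.0074131 + 0.051286) = 1/1.0587 = 0.9446; α₂ = α₁·K2/[H⁺] = 0.04844
α₁ + 2α₂ = 1.0414
DIC = CA / (α₁ + 2α₂) = 1.90 / 1.0414 = 1.82 mmol/kg

DIC = 1.82 mmol/kg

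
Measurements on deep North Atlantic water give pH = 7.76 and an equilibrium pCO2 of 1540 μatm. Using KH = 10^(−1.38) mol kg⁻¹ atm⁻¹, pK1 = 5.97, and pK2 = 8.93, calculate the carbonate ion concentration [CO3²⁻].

[CO3²⁻] = 0.268 mmol/kg

[CO2*] = KH · pCO2 = 10^(−1.38) × 1540×10^-6 = 6.420×10^-5 mol/kg
α₀ = 1/(1 + K1/[H⁺] + K1K2/[H⁺]²) = 1/(1 + 10^+1.79 + 10^+0.62) = 0.01496
DIC = [CO2*]/α₀ = 6.420×10^-5 / 0.01496 = 4.290 mmol/kg
[CO3²⁻] = α₂·DIC; α₂ = 0.06238, so [CO3²⁻] = 0.06238 × 4.290 = 0.268 mmol/kg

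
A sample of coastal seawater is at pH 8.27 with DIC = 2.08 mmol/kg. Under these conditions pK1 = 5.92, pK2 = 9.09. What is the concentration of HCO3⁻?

α₁ = 1 / (1 + [H⁺]/K1 + K2/[H⁺]) = 1 / (1 + 10^-2.35 + 10^-0.82)
   = 1 / (1 + 0.0044668 + 0.15136) = 1/1.1558 = 0.8652
[HCO3⁻] = α₁ × DIC = 0.8652 × 2.08 = 1.80 mmol/kg

[HCO3⁻] = 1.80 mmol/kg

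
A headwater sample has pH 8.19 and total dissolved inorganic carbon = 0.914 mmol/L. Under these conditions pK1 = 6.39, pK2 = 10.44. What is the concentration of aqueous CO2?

[CO2*] = 14.2 μmol/L

α₀ = 1 / (1 + K1/[H⁺] + K1K2/[H⁺]²) = 1 / (1 + 10^+1.80 + 10^-0.45)
   = 1 / (1 + 63.096 + 0.35481) = 1/64.451 = 0.01552
[CO2*] = α₀ × DIC = 0.01552 × 0.914 = 0.0142 mmol/L = 14.2 μmol/L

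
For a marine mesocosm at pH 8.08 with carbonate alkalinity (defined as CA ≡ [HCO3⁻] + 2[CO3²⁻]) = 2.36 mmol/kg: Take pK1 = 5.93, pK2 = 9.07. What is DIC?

CA = [HCO3⁻] + 2[CO3²⁻] = (α₁ + 2α₂)·DIC
At pH 8.08: [H⁺]/K1 = 10^-2.15 = 0.0070795, K2/[H⁺] = 10^-0.99 = 0.10233
α₁ = 1/(1 + 0.0070795 + 0.10233) = 1/1.1094 = 0.9014; α₂ = α₁·K2/[H⁺] = 0.09224
α₁ + 2α₂ = 1.0859
DIC = CA / (α₁ + 2α₂) = 2.36 / 1.0859 = 2.17 mmol/kg

DIC = 2.17 mmol/kg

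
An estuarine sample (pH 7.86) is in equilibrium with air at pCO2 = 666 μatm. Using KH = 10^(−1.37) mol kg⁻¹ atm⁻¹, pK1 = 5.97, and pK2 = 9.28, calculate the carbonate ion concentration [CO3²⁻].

[CO2*] = KH · pCO2 = 10^(−1.37) × 666×10^-6 = 2.841×10^-5 mol/kg
α₀ = 1/(1 + K1/[H⁺] + K1K2/[H⁺]²) = 1/(1 + 10^+1.89 + 10^+0.47) = 0.01226
DIC = [CO2*]/α₀ = 2.841×10^-5 / 0.01226 = 2.318 mmol/kg
[CO3²⁻] = α₂·DIC; α₂ = 0.03618, so [CO3²⁻] = 0.03618 × 2.318 = 0.0838 mmol/kg

[CO3²⁻] = 0.0838 mmol/kg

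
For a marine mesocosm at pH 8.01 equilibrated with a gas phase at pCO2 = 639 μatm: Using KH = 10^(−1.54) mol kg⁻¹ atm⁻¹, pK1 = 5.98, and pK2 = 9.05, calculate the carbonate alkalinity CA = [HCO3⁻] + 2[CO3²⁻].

CA = 2.33 mmol/kg

[CO2*] = KH · pCO2 = 10^(−1.54) × 639×10^-6 = 1.843×10^-5 mol/kg
α₀ = 1/(1 + K1/[H⁺] + K1K2/[H⁺]²) = 1/(1 + 10^+2.03 + 10^+0.99) = 0.008480
DIC = [CO2*]/α₀ = 1.843×10^-5 / 0.008480 = 2.173 mmol/kg
CA = (α₁ + 2α₂)·DIC = (0.9087 + 2×0.08287) × 2.173 = 2.33 mmol/kg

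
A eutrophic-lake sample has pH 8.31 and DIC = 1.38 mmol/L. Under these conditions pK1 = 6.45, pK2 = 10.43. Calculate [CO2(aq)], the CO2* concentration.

α₀ = 1 / (1 + K1/[H⁺] + K1K2/[H⁺]²) = 1 / (1 + 10^+1.86 + 10^-0.26)
   = 1 / (1 + 72.444 + 0.54954) = 1/73.993 = 0.01351
[CO2*] = α₀ × DIC = 0.01351 × 1.38 = 0.0187 mmol/L = 18.7 μmol/L

[CO2*] = 18.7 μmol/L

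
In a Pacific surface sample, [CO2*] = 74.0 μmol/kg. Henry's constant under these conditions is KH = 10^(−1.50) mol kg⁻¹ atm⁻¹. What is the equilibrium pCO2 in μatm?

KH = 10^(−1.50) = 3.162×10^-2 mol kg⁻¹ atm⁻¹
pCO2 = [CO2*]/KH = 74.0×10^-6 / 3.162×10^-2 = 2.34×10^-3 atm = 2340 μatm

pCO2 = 2340 μatm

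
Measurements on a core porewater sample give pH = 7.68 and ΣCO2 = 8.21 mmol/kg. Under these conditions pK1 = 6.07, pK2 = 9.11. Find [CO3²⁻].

α₂ = 1 / (1 + [H⁺]/K2 + [H⁺]²/(K1K2)) = 1 / (1 + 10^+1.43 + 10^-0.18)
   = 1 / (1 + 26.915 + 0.66069) = 1/28.576 = 0.03499
[CO3²⁻] = α₂ × DIC = 0.03499 × 8.21 = 0.287 mmol/kg

[CO3²⁻] = 0.287 mmol/kg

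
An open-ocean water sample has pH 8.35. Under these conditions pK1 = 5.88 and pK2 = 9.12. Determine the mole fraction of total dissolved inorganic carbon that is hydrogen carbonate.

α₁ = 1 / (1 + [H⁺]/K1 + K2/[H⁺]) = 1 / (1 + 10^-2.47 + 10^-0.77)
   = 1 / (1 + 0.0033884 + 0.16982) = 1/1.1732 = 0.8524

α₁ = 0.852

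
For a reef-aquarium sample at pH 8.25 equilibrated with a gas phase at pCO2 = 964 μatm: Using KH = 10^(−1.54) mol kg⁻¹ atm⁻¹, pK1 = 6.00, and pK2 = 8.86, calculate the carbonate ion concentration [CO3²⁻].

[CO2*] = KH · pCO2 = 10^(−1.54) × 964×10^-6 = 2.780×10^-5 mol/kg
α₀ = 1/(1 + K1/[H⁺] + K1K2/[H⁺]²) = 1/(1 + 10^+2.25 + 10^+1.64) = 0.004495
DIC = [CO2*]/α₀ = 2.780×10^-5 / 0.004495 = 6.185 mmol/kg
[CO3²⁻] = α₂·DIC; α₂ = 0.1962, so [CO3²⁻] = 0.1962 × 6.185 = 1.21 mmol/kg

[CO3²⁻] = 1.21 mmol/kg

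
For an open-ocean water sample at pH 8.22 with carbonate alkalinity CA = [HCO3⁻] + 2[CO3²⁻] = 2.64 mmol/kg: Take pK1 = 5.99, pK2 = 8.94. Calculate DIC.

CA = [HCO3⁻] + 2[CO3²⁻] = (α₁ + 2α₂)·DIC
At pH 8.22: [H⁺]/K1 = 10^-2.23 = 0.0058884, K2/[H⁺] = 10^-0.72 = 0.19055
α₁ = 1/(1 + 0.0058884 + 0.19055) = 1/1.1964 = 0.8358; α₂ = α₁·K2/[H⁺] = 0.1593
α₁ + 2α₂ = 1.1543
DIC = CA / (α₁ + 2α₂) = 2.64 / 1.1543 = 2.29 mmol/kg

DIC = 2.29 mmol/kg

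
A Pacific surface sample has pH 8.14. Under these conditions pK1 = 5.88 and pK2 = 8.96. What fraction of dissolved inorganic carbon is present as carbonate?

α₂ = 1 / (1 + [H⁺]/K2 + [H⁺]²/(K1K2)) = 1 / (1 + 10^+0.82 + 10^-1.44)
   = 1 / (1 + 6.6069 + 0.036308) = 1/7.6432 = 0.1308

α₂ = 0.131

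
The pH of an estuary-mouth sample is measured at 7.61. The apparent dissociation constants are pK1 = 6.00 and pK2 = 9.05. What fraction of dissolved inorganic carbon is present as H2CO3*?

α₀ = 0.0231

α₀ = 1 / (1 + K1/[H⁺] + K1K2/[H⁺]²) = 1 / (1 + 10^+1.61 + 10^+0.17)
   = 1 / (1 + 40.738 + 1.4791) = 1/43.217 = 0.02314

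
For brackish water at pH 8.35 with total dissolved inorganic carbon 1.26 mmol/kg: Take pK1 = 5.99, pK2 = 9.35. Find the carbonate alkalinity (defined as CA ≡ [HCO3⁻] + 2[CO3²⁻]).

CA = 1.37 mmol/kg

CA = [HCO3⁻] + 2[CO3²⁻] = (α₁ + 2α₂)·DIC
At pH 8.35: [H⁺]/K1 = 10^-2.36 = 0.0043652, K2/[H⁺] = 10^-1.00 = 0.10000
α₁ = 1/(1 + 0.0043652 + 0.10000) = 1/1.1044 = 0.9055; α₂ = α₁·K2/[H⁺] = 0.09055
α₁ + 2α₂ = 1.0866
CA = 1.0866 × 1.26 = 1.37 mmol/kg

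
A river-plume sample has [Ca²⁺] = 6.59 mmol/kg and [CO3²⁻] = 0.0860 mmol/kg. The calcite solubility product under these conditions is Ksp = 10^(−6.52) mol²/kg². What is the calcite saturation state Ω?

Ksp = 10^(−6.52) = 3.020×10^-7
Ω = [Ca²⁺][CO3²⁻]/Ksp = (6.59×10^-3)(0.0860×10^-3) / 3.020×10^-7 = 1.88

Ω = 1.88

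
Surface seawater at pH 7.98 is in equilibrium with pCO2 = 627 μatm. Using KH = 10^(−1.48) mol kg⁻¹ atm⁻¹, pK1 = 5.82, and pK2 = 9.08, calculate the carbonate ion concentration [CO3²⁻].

[CO3²⁻] = 0.238 mmol/kg

[CO2*] = KH · pCO2 = 10^(−1.48) × 627×10^-6 = 2.076×10^-5 mol/kg
α₀ = 1/(1 + K1/[H⁺] + K1K2/[H⁺]²) = 1/(1 + 10^+2.16 + 10^+1.06) = 0.006368
DIC = [CO2*]/α₀ = 2.076×10^-5 / 0.006368 = 3.260 mmol/kg
[CO3²⁻] = α₂·DIC; α₂ = 0.07312, so [CO3²⁻] = 0.07312 × 3.260 = 0.238 mmol/kg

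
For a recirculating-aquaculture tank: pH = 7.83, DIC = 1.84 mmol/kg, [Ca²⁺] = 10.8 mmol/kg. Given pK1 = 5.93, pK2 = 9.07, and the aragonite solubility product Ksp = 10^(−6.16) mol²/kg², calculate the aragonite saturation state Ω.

Ω = 1.54

α₂ = 1 / (1 + [H⁺]/K2 + [H⁺]²/(K1K2)) = 1 / (1 + 10^+1.24 + 10^-0.66)
   = 1 / (1 + 17.378 + 0.21878) = 1/18.597 = 0.05377
[CO3²⁻] = α₂ × DIC = 0.05377 × 1.84 = 0.09894 mmol/kg
Ksp = 10^(−6.16) = 6.918×10^-7
Ω = [Ca²⁺][CO3²⁻]/Ksp = (10.8×10^-3)(9.894×10^-5) / 6.918×10^-7 = 1.54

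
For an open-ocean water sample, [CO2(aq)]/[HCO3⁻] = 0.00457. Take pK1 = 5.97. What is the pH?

From K1 = [H⁺][HCO3⁻]/[CO2(aq)]:  pH = pK1 − log₁₀([CO2(aq)]/[HCO3⁻])
log₁₀(0.00457) = -2.340
pH = 5.97 − (-2.340) = 8.31

pH = 8.31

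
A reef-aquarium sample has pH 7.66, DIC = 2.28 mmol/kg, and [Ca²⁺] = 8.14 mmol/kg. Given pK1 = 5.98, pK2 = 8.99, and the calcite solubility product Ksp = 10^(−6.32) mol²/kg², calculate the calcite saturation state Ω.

Ω = 1.70

α₂ = 1 / (1 + [H⁺]/K2 + [H⁺]²/(K1K2)) = 1 / (1 + 10^+1.33 + 10^-0.35)
   = 1 / (1 + 21.380 + 0.44668) = 1/22.826 = 0.04381
[CO3²⁻] = α₂ × DIC = 0.04381 × 2.28 = 0.09988 mmol/kg
Ksp = 10^(−6.32) = 4.786×10^-7
Ω = [Ca²⁺][CO3²⁻]/Ksp = (8.14×10^-3)(9.988×10^-5) / 4.786×10^-7 = 1.70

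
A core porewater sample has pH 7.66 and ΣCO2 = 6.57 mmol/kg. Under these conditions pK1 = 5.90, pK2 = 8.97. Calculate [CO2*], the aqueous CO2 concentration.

α₀ = 1 / (1 + K1/[H⁺] + K1K2/[H⁺]²) = 1 / (1 + 10^+1.76 + 10^+0.45)
   = 1 / (1 + 57.544 + 2.8184) = 1/61.362 = 0.01630
[CO2*] = α₀ × DIC = 0.01630 × 6.57 = 0.107 mmol/kg

[CO2*] = 0.107 mmol/kg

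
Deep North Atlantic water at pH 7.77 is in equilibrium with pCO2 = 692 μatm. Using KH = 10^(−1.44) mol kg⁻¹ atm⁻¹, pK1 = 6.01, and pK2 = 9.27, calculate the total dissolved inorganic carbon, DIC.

[CO2*] = KH · pCO2 = 10^(−1.44) × 692×10^-6 = 2.513×10^-5 mol/kg
α₀ = 1/(1 + K1/[H⁺] + K1K2/[H⁺]²) = 1/(1 + 10^+1.76 + 10^+0.26) = 0.01657
DIC = [CO2*]/α₀ = 2.513×10^-5 / 0.01657 = 1.52 mmol/kg

DIC = 1.52 mmol/kg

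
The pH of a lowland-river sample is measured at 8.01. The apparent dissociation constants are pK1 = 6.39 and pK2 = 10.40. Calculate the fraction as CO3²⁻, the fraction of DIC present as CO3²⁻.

α₂ = 0.00396

α₂ = 1 / (1 + [H⁺]/K2 + [H⁺]²/(K1K2)) = 1 / (1 + 10^+2.39 + 10^+0.77)
   = 1 / (1 + 245.47 + 5.8884) = 1/252.36 = 0.003963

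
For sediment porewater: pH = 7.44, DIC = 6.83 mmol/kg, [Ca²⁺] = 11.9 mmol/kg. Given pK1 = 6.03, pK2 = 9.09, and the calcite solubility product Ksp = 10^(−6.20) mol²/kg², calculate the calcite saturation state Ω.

α₂ = 1 / (1 + [H⁺]/K2 + [H⁺]²/(K1K2)) = 1 / (1 + 10^+1.65 + 10^+0.24)
   = 1 / (1 + 44.668 + 1.7378) = 1/47.406 = 0.02109
[CO3²⁻] = α₂ × DIC = 0.02109 × 6.83 = 0.1441 mmol/kg
Ksp = 10^(−6.20) = 6.310×10^-7
Ω = [Ca²⁺][CO3²⁻]/Ksp = (11.9×10^-3)(1.441×10^-4) / 6.310×10^-7 = 2.72

Ω = 2.72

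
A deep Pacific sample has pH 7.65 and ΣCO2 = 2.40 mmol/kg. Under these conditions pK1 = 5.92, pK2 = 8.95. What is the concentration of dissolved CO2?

[CO2*] = 0.0418 mmol/kg

α₀ = 1 / (1 + K1/[H⁺] + K1K2/[H⁺]²) = 1 / (1 + 10^+1.73 + 10^+0.43)
   = 1 / (1 + 53.703 + 2.6915) = 1/57.395 = 0.01742
[CO2*] = α₀ × DIC = 0.01742 × 2.40 = 0.0418 mmol/kg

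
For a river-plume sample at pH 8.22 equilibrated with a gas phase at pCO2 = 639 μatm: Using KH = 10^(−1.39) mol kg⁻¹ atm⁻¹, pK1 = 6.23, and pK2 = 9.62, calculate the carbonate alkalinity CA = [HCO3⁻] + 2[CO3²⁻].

[CO2*] = KH · pCO2 = 10^(−1.39) × 639×10^-6 = 2.603×10^-5 mol/kg
α₀ = 1/(1 + K1/[H⁺] + K1K2/[H⁺]²) = 1/(1 + 10^+1.99 + 10^+0.59) = 0.009745
DIC = [CO2*]/α₀ = 2.603×10^-5 / 0.009745 = 2.671 mmol/kg
CA = (α₁ + 2α₂)·DIC = (0.9523 + 2×0.03791) × 2.671 = 2.75 mmol/kg

CA = 2.75 mmol/kg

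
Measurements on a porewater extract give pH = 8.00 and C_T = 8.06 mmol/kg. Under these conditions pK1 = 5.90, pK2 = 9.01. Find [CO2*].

α₀ = 1 / (1 + K1/[H⁺] + K1K2/[H⁺]²) = 1 / (1 + 10^+2.10 + 10^+1.09)
   = 1 / (1 + 125.89 + 12.303) = 1/139.20 = 0.007184
[CO2*] = α₀ × DIC = 0.007184 × 8.06 = 0.0579 mmol/kg

[CO2*] = 0.0579 mmol/kg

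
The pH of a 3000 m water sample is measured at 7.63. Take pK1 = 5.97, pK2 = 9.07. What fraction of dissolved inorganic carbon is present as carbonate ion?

α₂ = 1 / (1 + [H⁺]/K2 + [H⁺]²/(K1K2)) = 1 / (1 + 10^+1.44 + 10^-0.22)
   = 1 / (1 + 27.542 + 0.60256) = 1/29.145 = 0.03431

α₂ = 0.0343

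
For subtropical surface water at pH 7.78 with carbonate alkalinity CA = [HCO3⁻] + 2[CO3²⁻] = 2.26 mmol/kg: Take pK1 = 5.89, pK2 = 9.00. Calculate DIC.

CA = [HCO3⁻] + 2[CO3²⁻] = (α₁ + 2α₂)·DIC
At pH 7.78: [H⁺]/K1 = 10^-1.89 = 0.012882, K2/[H⁺] = 10^-1.22 = 0.060256
α₁ = 1/(1 + 0.012882 + 0.060256) = 1/1.0731 = 0.9318; α₂ = α₁·K2/[H⁺] = 0.05615
α₁ + 2α₂ = 1.0441
DIC = CA / (α₁ + 2α₂) = 2.26 / 1.0441 = 2.16 mmol/kg

DIC = 2.16 mmol/kg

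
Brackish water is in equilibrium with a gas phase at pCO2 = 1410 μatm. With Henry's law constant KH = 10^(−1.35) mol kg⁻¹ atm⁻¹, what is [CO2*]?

[CO2*] = 63.0 μmol/kg

KH = 10^(−1.35) = 4.467×10^-2 mol kg⁻¹ atm⁻¹
[CO2*] = KH · pCO2 = 4.467×10^-2 × 1410×10^-6 atm = 6.30×10^-5 mol/kg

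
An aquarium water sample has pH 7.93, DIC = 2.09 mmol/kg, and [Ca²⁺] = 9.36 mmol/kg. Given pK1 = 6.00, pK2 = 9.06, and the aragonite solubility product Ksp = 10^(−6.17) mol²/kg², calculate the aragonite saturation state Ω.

α₂ = 1 / (1 + [H⁺]/K2 + [H⁺]²/(K1K2)) = 1 / (1 + 10^+1.13 + 10^-0.80)
   = 1 / (1 + 13.490 + 0.15849) = 1/14.648 = 0.06827
[CO3²⁻] = α₂ × DIC = 0.06827 × 2.09 = 0.1427 mmol/kg
Ksp = 10^(−6.17) = 6.761×10^-7
Ω = [Ca²⁺][CO3²⁻]/Ksp = (9.36×10^-3)(1.427×10^-4) / 6.761×10^-7 = 1.98

Ω = 1.98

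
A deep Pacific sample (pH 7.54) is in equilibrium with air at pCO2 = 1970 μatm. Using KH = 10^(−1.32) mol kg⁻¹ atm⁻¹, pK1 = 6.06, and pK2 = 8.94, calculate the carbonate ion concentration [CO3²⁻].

[CO2*] = KH · pCO2 = 10^(−1.32) × 1970×10^-6 = 9.429×10^-5 mol/kg
α₀ = 1/(1 + K1/[H⁺] + K1K2/[H⁺]²) = 1/(1 + 10^+1.48 + 10^+0.08) = 0.03086
DIC = [CO2*]/α₀ = 9.429×10^-5 / 0.03086 = 3.055 mmol/kg
[CO3²⁻] = α₂·DIC; α₂ = 0.03710, so [CO3²⁻] = 0.03710 × 3.055 = 0.113 mmol/kg

[CO3²⁻] = 0.113 mmol/kg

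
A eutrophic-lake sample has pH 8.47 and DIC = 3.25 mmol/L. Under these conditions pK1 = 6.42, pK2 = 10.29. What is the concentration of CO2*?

α₀ = 1 / (1 + K1/[H⁺] + K1K2/[H⁺]²) = 1 / (1 + 10^+2.05 + 10^+0.23)
   = 1 / (1 + 112.20 + 1.6982) = 1/114.90 = 0.008703
[CO2*] = α₀ × DIC = 0.008703 × 3.25 = 0.0283 mmol/L

[CO2*] = 0.0283 mmol/L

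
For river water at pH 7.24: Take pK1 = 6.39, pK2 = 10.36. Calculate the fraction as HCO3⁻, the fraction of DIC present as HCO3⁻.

α₁ = 1 / (1 + [H⁺]/K1 + K2/[H⁺]) = 1 / (1 + 10^-0.85 + 10^-3.12)
   = 1 / (1 + 0.14125 + 0.00075858) = 1/1.1420 = 0.8756

α₁ = 0.876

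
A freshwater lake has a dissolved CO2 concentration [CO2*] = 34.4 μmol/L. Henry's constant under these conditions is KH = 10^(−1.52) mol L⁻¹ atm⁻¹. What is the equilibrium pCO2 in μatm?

KH = 10^(−1.52) = 3.020×10^-2 mol L⁻¹ atm⁻¹
pCO2 = [CO2*]/KH = 34.4×10^-6 / 3.020×10^-2 = 1.14×10^-3 atm = 1140 μatm

pCO2 = 1140 μatm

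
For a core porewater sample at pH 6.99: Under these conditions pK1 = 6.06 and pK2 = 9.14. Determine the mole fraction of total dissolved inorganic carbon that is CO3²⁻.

α₂ = 0.00630

α₂ = 1 / (1 + [H⁺]/K2 + [H⁺]²/(K1K2)) = 1 / (1 + 10^+2.15 + 10^+1.22)
   = 1 / (1 + 141.25 + 16.596) = 1/158.85 = 0.006295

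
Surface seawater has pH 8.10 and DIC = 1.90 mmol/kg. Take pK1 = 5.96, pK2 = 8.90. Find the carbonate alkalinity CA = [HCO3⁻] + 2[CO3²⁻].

CA = [HCO3⁻] + 2[CO3²⁻] = (α₁ + 2α₂)·DIC
At pH 8.10: [H⁺]/K1 = 10^-2.14 = 0.0072444, K2/[H⁺] = 10^-0.80 = 0.15849
α₁ = 1/(1 + 0.0072444 + 0.15849) = 1/1.1657 = 0.8578; α₂ = α₁·K2/[H⁺] = 0.1360
α₁ + 2α₂ = 1.1297
CA = 1.1297 × 1.90 = 2.15 mmol/kg

CA = 2.15 mmol/kg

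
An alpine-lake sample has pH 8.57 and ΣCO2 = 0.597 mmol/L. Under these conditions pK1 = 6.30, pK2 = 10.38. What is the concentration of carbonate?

[CO3²⁻] = 9.06 μmol/L

α₂ = 1 / (1 + [H⁺]/K2 + [H⁺]²/(K1K2)) = 1 / (1 + 10^+1.81 + 10^-0.46)
   = 1 / (1 + 64.565 + 0.34674) = 1/65.912 = 0.01517
[CO3²⁻] = α₂ × DIC = 0.01517 × 0.597 = 0.00906 mmol/L = 9.06 μmol/L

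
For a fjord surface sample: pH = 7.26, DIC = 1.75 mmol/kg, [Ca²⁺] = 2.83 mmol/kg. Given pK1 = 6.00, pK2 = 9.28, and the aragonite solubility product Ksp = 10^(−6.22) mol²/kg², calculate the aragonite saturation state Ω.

α₂ = 1 / (1 + [H⁺]/K2 + [H⁺]²/(K1K2)) = 1 / (1 + 10^+2.02 + 10^+0.76)
   = 1 / (1 + 104.71 + 5.7544) = 1/111.47 = 0.008971
[CO3²⁻] = α₂ × DIC = 0.008971 × 1.75 = 0.01570 mmol/kg = 15.70 μmol/kg
Ksp = 10^(−6.22) = 6.026×10^-7
Ω = [Ca²⁺][CO3²⁻]/Ksp = (2.83×10^-3)(1.570×10^-5) / 6.026×10^-7 = 0.0737

Ω = 0.0737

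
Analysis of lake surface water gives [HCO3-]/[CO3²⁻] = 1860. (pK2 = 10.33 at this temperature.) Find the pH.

pH = 7.06

From K2 = [H⁺][CO3²⁻]/[HCO3-]:  pH = pK2 − log₁₀([HCO3-]/[CO3²⁻])
log₁₀(1860) = +3.270
pH = 10.33 − (+3.270) = 7.06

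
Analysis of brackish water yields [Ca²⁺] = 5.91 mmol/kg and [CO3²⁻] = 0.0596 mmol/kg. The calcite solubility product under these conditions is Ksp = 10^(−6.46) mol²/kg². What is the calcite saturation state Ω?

Ksp = 10^(−6.46) = 3.467×10^-7
Ω = [Ca²⁺][CO3²⁻]/Ksp = (5.91×10^-3)(0.0596×10^-3) / 3.467×10^-7 = 1.02

Ω = 1.02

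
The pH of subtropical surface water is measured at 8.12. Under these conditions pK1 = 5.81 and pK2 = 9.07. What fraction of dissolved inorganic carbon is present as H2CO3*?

α₀ = 1 / (1 + K1/[H⁺] + K1K2/[H⁺]²) = 1 / (1 + 10^+2.31 + 10^+1.36)
   = 1 / (1 + 204.17 + 22.909) = 1/228.08 = 0.004384

α₀ = 0.00438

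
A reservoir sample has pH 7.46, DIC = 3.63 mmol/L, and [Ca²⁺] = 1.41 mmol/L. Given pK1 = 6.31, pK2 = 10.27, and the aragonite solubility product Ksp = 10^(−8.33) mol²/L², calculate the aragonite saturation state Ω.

α₂ = 1 / (1 + [H⁺]/K2 + [H⁺]²/(K1K2)) = 1 / (1 + 10^+2.81 + 10^+1.66)
   = 1 / (1 + 645.65 + 45.709) = 1/692.36 = 0.001444
[CO3²⁻] = α₂ × DIC = 0.001444 × 3.63 = 0.005243 mmol/L = 5.243 μmol/L
Ksp = 10^(−8.33) = 4.677×10^-9
Ω = [Ca²⁺][CO3²⁻]/Ksp = (1.41×10^-3)(5.243×10^-6) / 4.677×10^-9 = 1.58

Ω = 1.58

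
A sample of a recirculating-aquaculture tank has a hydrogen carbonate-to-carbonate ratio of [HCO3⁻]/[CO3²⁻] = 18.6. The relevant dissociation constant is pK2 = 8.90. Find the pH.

From K2 = [H⁺][CO3²⁻]/[HCO3⁻]:  pH = pK2 − log₁₀([HCO3⁻]/[CO3²⁻])
log₁₀(18.6) = +1.270
pH = 8.90 − (+1.270) = 7.63

pH = 7.63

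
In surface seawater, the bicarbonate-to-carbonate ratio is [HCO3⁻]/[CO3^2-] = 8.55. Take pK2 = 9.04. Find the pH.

pH = 8.11

From K2 = [H⁺][CO3^2-]/[HCO3⁻]:  pH = pK2 − log₁₀([HCO3⁻]/[CO3^2-])
log₁₀(8.55) = +0.932
pH = 9.04 − (+0.932) = 8.11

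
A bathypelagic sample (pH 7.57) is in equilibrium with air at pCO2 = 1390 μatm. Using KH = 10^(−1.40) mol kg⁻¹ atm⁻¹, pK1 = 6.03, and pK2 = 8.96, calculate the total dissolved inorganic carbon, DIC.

DIC = 2.05 mmol/kg

[CO2*] = KH · pCO2 = 10^(−1.40) × 1390×10^-6 = 5.534×10^-5 mol/kg
α₀ = 1/(1 + K1/[H⁺] + K1K2/[H⁺]²) = 1/(1 + 10^+1.54 + 10^+0.15) = 0.02696
DIC = [CO2*]/α₀ = 5.534×10^-5 / 0.02696 = 2.05 mmol/kg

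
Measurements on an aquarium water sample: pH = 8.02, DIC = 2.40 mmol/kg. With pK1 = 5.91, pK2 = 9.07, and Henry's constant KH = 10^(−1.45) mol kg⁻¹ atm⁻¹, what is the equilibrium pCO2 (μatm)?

α₀ = 1 / (1 + K1/[H⁺] + K1K2/[H⁺]²) = 1 / (1 + 10^+2.11 + 10^+1.06)
   = 1 / (1 + 128.82 + 11.482) = 1/141.31 = 0.007077
[CO2*] = α₀ × DIC = 0.007077 × 2.40 = 0.01698 mmol/kg = 16.98 μmol/kg
pCO2 = [CO2*]/KH = 1.698×10^-5 / 3.548×10^-2 = 479 μatm

pCO2 = 479 μatm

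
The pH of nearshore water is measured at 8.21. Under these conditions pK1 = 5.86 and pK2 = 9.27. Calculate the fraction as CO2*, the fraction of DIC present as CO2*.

α₀ = 0.00409

α₀ = 1 / (1 + K1/[H⁺] + K1K2/[H⁺]²) = 1 / (1 + 10^+2.35 + 10^+1.29)
   = 1 / (1 + 223.87 + 19.498) = 1/244.37 = 0.004092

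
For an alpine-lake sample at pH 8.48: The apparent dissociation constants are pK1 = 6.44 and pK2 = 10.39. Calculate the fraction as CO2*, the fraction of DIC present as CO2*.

α₀ = 0.00893

α₀ = 1 / (1 + K1/[H⁺] + K1K2/[H⁺]²) = 1 / (1 + 10^+2.04 + 10^+0.13)
   = 1 / (1 + 109.65 + 1.3490) = 1/112.00 = 0.008929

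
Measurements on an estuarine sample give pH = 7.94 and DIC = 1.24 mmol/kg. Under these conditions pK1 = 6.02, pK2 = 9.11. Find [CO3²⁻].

[CO3²⁻] = 0.0777 mmol/kg

α₂ = 1 / (1 + [H⁺]/K2 + [H⁺]²/(K1K2)) = 1 / (1 + 10^+1.17 + 10^-0.75)
   = 1 / (1 + 14.791 + 0.17783) = 1/15.969 = 0.06262
[CO3²⁻] = α₂ × DIC = 0.06262 × 1.24 = 0.0777 mmol/kg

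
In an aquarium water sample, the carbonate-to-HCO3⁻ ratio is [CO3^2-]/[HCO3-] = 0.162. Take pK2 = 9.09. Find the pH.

From K2 = [H⁺][CO3^2-]/[HCO3-]:  pH = pK2 + log₁₀([CO3^2-]/[HCO3-])
log₁₀(0.162) = -0.790
pH = 9.09 + (-0.790) = 8.30

pH = 8.30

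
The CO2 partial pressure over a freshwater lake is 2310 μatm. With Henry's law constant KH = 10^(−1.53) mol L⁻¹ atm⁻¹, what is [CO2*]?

KH = 10^(−1.53) = 2.951×10^-2 mol L⁻¹ atm⁻¹
[CO2*] = KH · pCO2 = 2.951×10^-2 × 2310×10^-6 atm = 6.82×10^-5 mol/L

[CO2*] = 68.2 μmol/L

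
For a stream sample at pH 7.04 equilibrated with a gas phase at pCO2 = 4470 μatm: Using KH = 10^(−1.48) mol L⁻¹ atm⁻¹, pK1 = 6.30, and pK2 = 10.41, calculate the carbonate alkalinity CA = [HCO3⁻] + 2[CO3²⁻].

CA = 0.814 mmol/L

[CO2*] = KH · pCO2 = 10^(−1.48) × 4470×10^-6 = 1.480×10^-4 mol/L
α₀ = 1/(1 + K1/[H⁺] + K1K2/[H⁺]²) = 1/(1 + 10^+0.74 + 10^-2.63) = 0.1539
DIC = [CO2*]/α₀ = 1.480×10^-4 / 0.1539 = 0.9618 mmol/L
CA = (α₁ + 2α₂)·DIC = (0.8457 + 2×0.0003608) × 0.9618 = 0.814 mmol/L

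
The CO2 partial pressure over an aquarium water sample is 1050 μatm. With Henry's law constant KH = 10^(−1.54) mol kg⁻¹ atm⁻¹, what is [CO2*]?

KH = 10^(−1.54) = 2.884×10^-2 mol kg⁻¹ atm⁻¹
[CO2*] = KH · pCO2 = 2.884×10^-2 × 1050×10^-6 atm = 3.03×10^-5 mol/kg

[CO2*] = 30.3 μmol/kg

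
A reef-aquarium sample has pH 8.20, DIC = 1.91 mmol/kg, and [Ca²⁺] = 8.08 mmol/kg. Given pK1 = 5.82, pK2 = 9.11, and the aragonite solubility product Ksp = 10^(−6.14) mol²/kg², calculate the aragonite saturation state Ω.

α₂ = 1 / (1 + [H⁺]/K2 + [H⁺]²/(K1K2)) = 1 / (1 + 10^+0.91 + 10^-1.47)
   = 1 / (1 + 8.1283 + 0.033884) = 1/9.1622 = 0.1091
[CO3²⁻] = α₂ × DIC = 0.1091 × 1.91 = 0.2085 mmol/kg
Ksp = 10^(−6.14) = 7.244×10^-7
Ω = [Ca²⁺][CO3²⁻]/Ksp = (8.08×10^-3)(2.085×10^-4) / 7.244×10^-7 = 2.33

Ω = 2.33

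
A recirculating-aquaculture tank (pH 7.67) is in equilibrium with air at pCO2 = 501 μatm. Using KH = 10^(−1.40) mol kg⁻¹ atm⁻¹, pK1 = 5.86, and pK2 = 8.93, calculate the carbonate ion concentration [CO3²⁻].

[CO2*] = KH · pCO2 = 10^(−1.40) × 501×10^-6 = 1.995×10^-5 mol/kg
α₀ = 1/(1 + K1/[H⁺] + K1K2/[H⁺]²) = 1/(1 + 10^+1.81 + 10^+0.55) = 0.01447
DIC = [CO2*]/α₀ = 1.995×10^-5 / 0.01447 = 1.378 mmol/kg
[CO3²⁻] = α₂·DIC; α₂ = 0.05134, so [CO3²⁻] = 0.05134 × 1.378 = 0.0708 mmol/kg

[CO3²⁻] = 0.0708 mmol/kg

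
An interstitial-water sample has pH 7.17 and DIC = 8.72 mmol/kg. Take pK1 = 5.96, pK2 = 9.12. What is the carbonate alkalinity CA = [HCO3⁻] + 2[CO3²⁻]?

CA = [HCO3⁻] + 2[CO3²⁻] = (α₁ + 2α₂)·DIC
At pH 7.17: [H⁺]/K1 = 10^-1.21 = 0.061660, K2/[H⁺] = 10^-1.95 = 0.011220
α₁ = 1/(1 + 0.061660 + 0.011220) = 1/1.0729 = 0.9321; α₂ = α₁·K2/[H⁺] = 0.01046
α₁ + 2α₂ = 0.9530
CA = 0.9530 × 8.72 = 8.31 mmol/kg

CA = 8.31 mmol/kg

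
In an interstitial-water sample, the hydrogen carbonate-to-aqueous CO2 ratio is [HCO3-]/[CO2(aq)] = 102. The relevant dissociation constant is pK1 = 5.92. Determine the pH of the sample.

From K1 = [H⁺][HCO3-]/[CO2(aq)]:  pH = pK1 + log₁₀([HCO3-]/[CO2(aq)])
log₁₀(102) = +2.009
pH = 5.92 + (+2.009) = 7.93

pH = 7.93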